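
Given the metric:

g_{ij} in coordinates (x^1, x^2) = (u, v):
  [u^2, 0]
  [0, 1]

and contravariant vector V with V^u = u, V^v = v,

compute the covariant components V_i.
V_i = g_{ij} V^j:
V_u = (u^2)(u) + (0)(v) = u^3
V_v = (0)(u) + (1)(v) = v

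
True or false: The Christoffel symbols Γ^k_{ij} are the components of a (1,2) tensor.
Under a change of coordinates Γ picks up an inhomogeneous term ∂²x/∂x'∂x'; e.g. Γ = 0 in Cartesian coordinates but Γ^r_{θθ} = -r in polar coordinates on the same flat plane.
False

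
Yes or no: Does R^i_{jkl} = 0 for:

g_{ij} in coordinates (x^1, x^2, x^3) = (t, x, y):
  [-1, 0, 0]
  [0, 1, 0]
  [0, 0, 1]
All metric components are constant, so every Christoffel symbol vanishes and R^i_{jkl} = 0.
Yes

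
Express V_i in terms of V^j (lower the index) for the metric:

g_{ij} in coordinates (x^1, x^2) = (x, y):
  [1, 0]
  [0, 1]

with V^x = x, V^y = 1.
V_i = g_{ij} V^j:
V_x = (1)(x) + (0)(1) = x
V_y = (0)(x) + (1)(1) = 1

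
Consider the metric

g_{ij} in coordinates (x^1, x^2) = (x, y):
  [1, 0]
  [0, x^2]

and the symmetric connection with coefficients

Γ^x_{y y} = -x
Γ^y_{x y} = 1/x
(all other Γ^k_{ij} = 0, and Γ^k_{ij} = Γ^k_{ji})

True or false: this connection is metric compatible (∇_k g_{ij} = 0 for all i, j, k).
Using ∇_k g_{ij} = ∂_k g_{ij} - Γ^m_{ki} g_{mj} - Γ^m_{kj} g_{im}:
e.g. ∇_x g_{yy} = (2*x) - (x) - (x) = 0
Every component ∇_k g_{ij} vanishes: the connection is metric compatible.
True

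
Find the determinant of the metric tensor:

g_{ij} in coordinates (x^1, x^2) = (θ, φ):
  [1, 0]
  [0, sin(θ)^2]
For a 2×2 metric: det(g) = g_{11}·g_{22} - g_{12}·g_{21}
= (1)·(sin(θ)^2) - (0)·(0)
= sin(θ)^2 - 0
det(g) = sin(θ)^2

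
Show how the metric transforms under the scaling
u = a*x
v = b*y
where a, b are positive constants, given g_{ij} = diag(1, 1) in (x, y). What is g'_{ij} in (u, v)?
Invert the transformation: x = u/a, y = v/b
g'_{ij} = (∂x^k/∂x'^i)(∂x^l/∂x'^j) g_{kl}; with g_{kl} = δ_{kl} this is Σ_k (∂x^k/∂x'^i)(∂x^k/∂x'^j).
Jacobian: ∂x/∂u = 1/a, ∂x/∂v = 0, ∂y/∂u = 0, ∂y/∂v = 1/b
g'_{uu} = (1/a)(1/a) + (0)(0) = 1/a^2
g'_{uv} = (1/a)(0) + (0)(1/b) = 0
g'_{vv} = (0)(0) + (1/b)(1/b) = 1/b^2
g'_{ij} = diag(1/a^2, 1/b^2)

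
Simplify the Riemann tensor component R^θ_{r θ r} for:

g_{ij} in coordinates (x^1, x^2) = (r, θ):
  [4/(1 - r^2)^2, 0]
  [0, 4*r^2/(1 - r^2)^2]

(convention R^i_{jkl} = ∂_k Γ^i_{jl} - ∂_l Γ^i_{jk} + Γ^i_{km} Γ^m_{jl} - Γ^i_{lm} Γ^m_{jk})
Non-zero Christoffel symbols (Γ^k_{ij} = Γ^k_{ji}):
Γ^r_{r r} = 2*r/(1 - r^2)
Γ^r_{θ θ} = (r^3 + r)/(r^2 - 1)
Γ^θ_{r θ} = (-r^2 - 1)/(r^3 - r)
R^θ_{r θ r} = ∂_θ Γ^θ_{r r} - ∂_r Γ^θ_{r θ} + Γ^θ_{θ m} Γ^m_{r r} - Γ^θ_{r m} Γ^m_{r θ}
  = (0) - ((r^4 + 4*r^2 - 1)/(r^3 - r)^2) + (2*(r^2 + 1)/(r^2 - 1)^2) - ((r^2 + 1)^2/(r^3 - r)^2) = -4/(r^2 - 1)^2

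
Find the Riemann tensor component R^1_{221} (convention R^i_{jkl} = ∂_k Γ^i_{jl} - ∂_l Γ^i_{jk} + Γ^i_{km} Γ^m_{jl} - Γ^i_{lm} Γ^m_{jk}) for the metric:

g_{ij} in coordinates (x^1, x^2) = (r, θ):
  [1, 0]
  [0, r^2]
Non-zero Christoffel symbols (Γ^k_{ij} = Γ^k_{ji}):
Γ^r_{θ θ} = -r
Γ^θ_{r θ} = 1/r
R^r_{θ θ r} = ∂_θ Γ^r_{θ r} - ∂_r Γ^r_{θ θ} + Γ^r_{θ m} Γ^m_{θ r} - Γ^r_{r m} Γ^m_{θ θ}
  = (0) - (-1) + (-1) - (0) = 0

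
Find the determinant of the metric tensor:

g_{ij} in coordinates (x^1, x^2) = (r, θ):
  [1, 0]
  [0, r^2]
For a 2×2 metric: det(g) = g_{11}·g_{22} - g_{12}·g_{21}
= (1)·(r^2) - (0)·(0)
= r^2 - 0
det(g) = r^2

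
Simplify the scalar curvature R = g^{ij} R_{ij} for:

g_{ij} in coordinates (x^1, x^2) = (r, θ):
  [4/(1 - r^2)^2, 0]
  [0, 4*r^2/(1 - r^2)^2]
Non-zero Christoffel symbols (Γ^k_{ij} = Γ^k_{ji}):
Γ^r_{r r} = 2*r/(1 - r^2)
Γ^r_{θ θ} = (r^3 + r)/(r^2 - 1)
Γ^θ_{r θ} = (-r^2 - 1)/(r^3 - r)
Ricci tensor (R_{ij} = R^k_{ikj}): R_{rr} = -4/(r^2 - 1)^2, R_{rθ} = 0, R_{θθ} = -4*r^2/(r^2 - 1)^2
Inverse metric: g^{rr} = (1 - r^2)^2/4, g^{θθ} = (1 - r^2)^2/(4*r^2)
R = g^{ij} R_{ij} = ((1 - r^2)^2/4)(-4/(r^2 - 1)^2) + ((1 - r^2)^2/(4*r^2))(-4*r^2/(r^2 - 1)^2) = -2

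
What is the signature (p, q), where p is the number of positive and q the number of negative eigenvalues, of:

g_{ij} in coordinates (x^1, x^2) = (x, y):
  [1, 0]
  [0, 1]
The metric is diagonal, so its eigenvalues are the diagonal entries: 1, 1 (at a generic point, where coordinate-dependent entries are positive).
2 positive, 0 negative.
(2, 0) - Riemannian (positive definite)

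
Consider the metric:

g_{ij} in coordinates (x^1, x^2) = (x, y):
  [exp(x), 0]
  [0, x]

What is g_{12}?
With x^1 = x, x^2 = y, g_{12} = g_{xy} is the row-1, column-2 entry of the matrix.
g_{12} = 0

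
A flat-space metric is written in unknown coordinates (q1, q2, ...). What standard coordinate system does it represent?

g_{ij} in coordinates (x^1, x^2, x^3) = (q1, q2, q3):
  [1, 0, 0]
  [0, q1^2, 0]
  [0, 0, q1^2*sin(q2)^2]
The line element ds^2 = dq1^2 + q1^2 dq2^2 + q1^2 sin(q2)^2 dq3^2 is dr^2 + r^2 dθ^2 + r^2 sin(θ)^2 dφ^2 with q1 = r, q2 = θ, q3 = φ.
spherical coordinates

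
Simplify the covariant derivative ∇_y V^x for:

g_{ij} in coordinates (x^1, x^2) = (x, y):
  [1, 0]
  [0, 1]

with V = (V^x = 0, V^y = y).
All Christoffel symbols are zero.
∇_y V^x = ∂_y V^x + Γ^x_{y j} V^j
  = (0) + (0)(0) + (0)(y)
  = 0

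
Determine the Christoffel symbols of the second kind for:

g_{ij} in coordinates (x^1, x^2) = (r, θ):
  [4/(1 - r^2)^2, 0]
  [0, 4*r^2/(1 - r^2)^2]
Using Γ^k_{ij} = (1/2) g^{km} (∂_i g_{mj} + ∂_j g_{mi} - ∂_m g_{ij}); the metric is diagonal, so only the m = k term contributes.
Non-zero symbols (using the symmetry Γ^k_{ij} = Γ^k_{ji}):
Γ^r_{r r} = (1/2) g^{rr} (∂_r g_{rr} + ∂_r g_{rr} - ∂_r g_{rr}) = (1/2)((1 - r^2)^2/4)((16*r/(1 - r^2)^3) + (16*r/(1 - r^2)^3) - (16*r/(1 - r^2)^3)) = 2*r/(1 - r^2)
Γ^r_{θ θ} = (1/2) g^{rr} (∂_θ g_{rθ} + ∂_θ g_{rθ} - ∂_r g_{θθ}) = (1/2)((1 - r^2)^2/4)((0) + (0) - (-8*(r^3 + r)/(r^2 - 1)^3)) = (r^3 + r)/(r^2 - 1)
Γ^θ_{r θ} = (1/2) g^{θθ} (∂_r g_{θθ} + ∂_θ g_{θr} - ∂_θ g_{rθ}) = (1/2)((1 - r^2)^2/(4*r^2))((-8*(r^3 + r)/(r^2 - 1)^3) + (0) - (0)) = (-r^2 - 1)/(r^3 - r)
All other Christoffel symbols are zero.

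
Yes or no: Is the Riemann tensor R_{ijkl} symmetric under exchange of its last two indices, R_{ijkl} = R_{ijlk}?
It is antisymmetric in the last pair: R_{ijkl} = -R_{ijlk}.
No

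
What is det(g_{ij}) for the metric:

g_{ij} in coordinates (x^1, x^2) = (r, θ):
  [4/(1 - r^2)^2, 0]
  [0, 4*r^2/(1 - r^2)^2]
For a 2×2 metric: det(g) = g_{11}·g_{22} - g_{12}·g_{21}
= (4/(1 - r^2)^2)·(4*r^2/(1 - r^2)^2) - (0)·(0)
= 16*r^2/(1 - r^2)^4 - 0
det(g) = 16*r^2/(1 - r^2)^4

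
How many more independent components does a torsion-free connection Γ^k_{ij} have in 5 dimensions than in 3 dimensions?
Independent components in n dimensions: n × n(n+1)/2 = n^2(n+1)/2.
5D: 5 × 15 = 75
3D: 3 × 6 = 18
Difference = 75 - 18 = 57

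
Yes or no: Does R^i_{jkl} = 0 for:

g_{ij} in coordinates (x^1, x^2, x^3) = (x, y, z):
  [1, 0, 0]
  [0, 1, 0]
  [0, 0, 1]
All metric components are constant, so every Christoffel symbol vanishes and R^i_{jkl} = 0.
Yes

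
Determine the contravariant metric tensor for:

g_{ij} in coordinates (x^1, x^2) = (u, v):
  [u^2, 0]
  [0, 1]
The metric is diagonal, so g^{ij} is diagonal with entries 1/g_{ii}: diag(1/(u^2), 1).
g^{ij}:
  [1/u^2, 0]
  [0, 1]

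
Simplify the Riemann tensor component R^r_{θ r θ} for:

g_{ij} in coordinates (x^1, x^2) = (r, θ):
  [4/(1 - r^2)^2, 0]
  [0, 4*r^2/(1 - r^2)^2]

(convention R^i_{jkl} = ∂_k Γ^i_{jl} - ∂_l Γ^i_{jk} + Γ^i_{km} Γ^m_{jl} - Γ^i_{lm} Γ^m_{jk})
Non-zero Christoffel symbols (Γ^k_{ij} = Γ^k_{ji}):
Γ^r_{r r} = 2*r/(1 - r^2)
Γ^r_{θ θ} = (r^3 + r)/(r^2 - 1)
Γ^θ_{r θ} = (-r^2 - 1)/(r^3 - r)
R^r_{θ r θ} = ∂_r Γ^r_{θ θ} - ∂_θ Γ^r_{θ r} + Γ^r_{r m} Γ^m_{θ θ} - Γ^r_{θ m} Γ^m_{θ r}
  = ((r^4 - 4*r^2 - 1)/(r^2 - 1)^2) - (0) + (-2*r^2*(r^2 + 1)/(r^2 - 1)^2) - (-(r^2 + 1)^2/(r^2 - 1)^2) = -4*r^2/(r^2 - 1)^2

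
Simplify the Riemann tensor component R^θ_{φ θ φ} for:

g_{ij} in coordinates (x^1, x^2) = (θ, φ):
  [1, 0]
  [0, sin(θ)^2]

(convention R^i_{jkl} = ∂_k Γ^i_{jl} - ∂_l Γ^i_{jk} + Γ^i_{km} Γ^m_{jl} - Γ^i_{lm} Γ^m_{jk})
Non-zero Christoffel symbols (Γ^k_{ij} = Γ^k_{ji}):
Γ^θ_{φ φ} = -sin(2*θ)/2
Γ^φ_{θ φ} = 1/tan(θ)
R^θ_{φ θ φ} = ∂_θ Γ^θ_{φ φ} - ∂_φ Γ^θ_{φ θ} + Γ^θ_{θ m} Γ^m_{φ φ} - Γ^θ_{φ m} Γ^m_{φ θ}
  = (-cos(2*θ)) - (0) + (0) - (-cos(θ)^2) = sin(θ)^2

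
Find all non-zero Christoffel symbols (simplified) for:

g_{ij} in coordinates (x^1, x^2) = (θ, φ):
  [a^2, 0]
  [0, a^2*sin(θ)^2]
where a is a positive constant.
Using Γ^k_{ij} = (1/2) g^{km} (∂_i g_{mj} + ∂_j g_{mi} - ∂_m g_{ij}); the metric is diagonal, so only the m = k term contributes.
Non-zero symbols (using the symmetry Γ^k_{ij} = Γ^k_{ji}):
Γ^θ_{φ φ} = (1/2) g^{θθ} (∂_φ g_{θφ} + ∂_φ g_{θφ} - ∂_θ g_{φφ}) = (1/2)(1/a^2)((0) + (0) - (a^2*sin(2*θ))) = -sin(2*θ)/2
Γ^φ_{θ φ} = (1/2) g^{φφ} (∂_θ g_{φφ} + ∂_φ g_{φθ} - ∂_φ g_{θφ}) = (1/2)(1/(a^2*sin(θ)^2))((a^2*sin(2*θ)) + (0) - (0)) = 1/tan(θ)
All other Christoffel symbols are zero.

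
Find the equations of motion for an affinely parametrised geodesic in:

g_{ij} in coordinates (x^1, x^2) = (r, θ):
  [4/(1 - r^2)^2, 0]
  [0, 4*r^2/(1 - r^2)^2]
Geodesic equation: d^2x^k/dλ^2 + Γ^k_{ij} (dx^i/dλ)(dx^j/dλ) = 0.
Non-zero Christoffel symbols:
Γ^r_{r r} = 2*r/(1 - r^2)
Γ^r_{θ θ} = (r^3 + r)/(r^2 - 1)
Γ^θ_{r θ} = (-r^2 - 1)/(r^3 - r)
Substituting (the symmetric pair Γ^k_{ij}, Γ^k_{ji} combines into a factor 2):
d^2r/dλ^2 + (2*r/(1 - r^2)) (dr/dλ)^2 + ((r^3 + r)/(r^2 - 1)) (dθ/dλ)^2 = 0
d^2θ/dλ^2 + ((-2*r^2 - 2)/(r^3 - r)) (dr/dλ)(dθ/dλ) = 0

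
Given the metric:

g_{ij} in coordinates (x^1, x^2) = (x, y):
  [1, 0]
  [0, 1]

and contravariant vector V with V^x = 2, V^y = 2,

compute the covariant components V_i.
V_i = g_{ij} V^j:
V_x = (1)(2) + (0)(2) = 2
V_y = (0)(2) + (1)(2) = 2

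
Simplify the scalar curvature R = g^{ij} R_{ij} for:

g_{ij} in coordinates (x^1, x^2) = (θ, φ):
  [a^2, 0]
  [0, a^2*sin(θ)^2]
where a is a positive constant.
Non-zero Christoffel symbols (Γ^k_{ij} = Γ^k_{ji}):
Γ^θ_{φ φ} = -sin(2*θ)/2
Γ^φ_{θ φ} = 1/tan(θ)
Ricci tensor (R_{ij} = R^k_{ikj}): R_{θθ} = 1, R_{θφ} = 0, R_{φφ} = sin(θ)^2
Inverse metric: g^{θθ} = 1/a^2, g^{φφ} = 1/(a^2*sin(θ)^2)
R = g^{ij} R_{ij} = (1/a^2)(1) + (1/(a^2*sin(θ)^2))(sin(θ)^2) = 2/a^2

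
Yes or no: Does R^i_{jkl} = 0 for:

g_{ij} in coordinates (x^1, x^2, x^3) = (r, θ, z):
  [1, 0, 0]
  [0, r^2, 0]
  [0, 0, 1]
Non-zero Christoffel symbols:
Γ^r_{θ θ} = -r
Γ^θ_{r θ} = 1/r
Ricci tensor: R_{rr} = 0, R_{rθ} = 0, R_{rz} = 0, R_{θθ} = 0, R_{θz} = 0, R_{zz} = 0
All R_{ij} vanish; in 3 dimensions the Riemann tensor is fully determined by the Ricci tensor, so R^i_{jkl} = 0: the metric is flat (curvilinear coordinates on flat space).
Yes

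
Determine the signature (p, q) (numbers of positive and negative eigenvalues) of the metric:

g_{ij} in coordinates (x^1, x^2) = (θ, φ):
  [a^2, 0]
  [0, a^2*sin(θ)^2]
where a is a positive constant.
The metric is diagonal, so its eigenvalues are the diagonal entries: a^2, a^2*sin(θ)^2 (at a generic point, where coordinate-dependent entries are positive).
2 positive, 0 negative.
(2, 0) - Riemannian (positive definite)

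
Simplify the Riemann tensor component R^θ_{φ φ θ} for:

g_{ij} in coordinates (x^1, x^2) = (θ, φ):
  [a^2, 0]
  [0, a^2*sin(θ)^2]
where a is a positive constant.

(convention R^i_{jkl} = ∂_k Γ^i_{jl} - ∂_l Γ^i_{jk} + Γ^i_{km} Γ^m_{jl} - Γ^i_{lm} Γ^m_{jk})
Non-zero Christoffel symbols (Γ^k_{ij} = Γ^k_{ji}):
Γ^θ_{φ φ} = -sin(2*θ)/2
Γ^φ_{θ φ} = 1/tan(θ)
R^θ_{φ φ θ} = ∂_φ Γ^θ_{φ θ} - ∂_θ Γ^θ_{φ φ} + Γ^θ_{φ m} Γ^m_{φ θ} - Γ^θ_{θ m} Γ^m_{φ φ}
  = (0) - (-cos(2*θ)) + (-cos(θ)^2) - (0) = -sin(θ)^2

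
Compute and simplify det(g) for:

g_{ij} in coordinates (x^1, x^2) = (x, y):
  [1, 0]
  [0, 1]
For a 2×2 metric: det(g) = g_{11}·g_{22} - g_{12}·g_{21}
= (1)·(1) - (0)·(0)
= 1 - 0
det(g) = 1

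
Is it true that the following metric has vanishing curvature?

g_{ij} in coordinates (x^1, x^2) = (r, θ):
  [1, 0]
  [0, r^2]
Non-zero Christoffel symbols:
Γ^r_{θ θ} = -r
Γ^θ_{r θ} = 1/r
Ricci tensor: R_{rr} = 0, R_{rθ} = 0, R_{θθ} = 0
All R_{ij} vanish; in 2 dimensions the Riemann tensor is fully determined by the Ricci tensor, so R^i_{jkl} = 0: the metric is flat (curvilinear coordinates on flat space).
Yes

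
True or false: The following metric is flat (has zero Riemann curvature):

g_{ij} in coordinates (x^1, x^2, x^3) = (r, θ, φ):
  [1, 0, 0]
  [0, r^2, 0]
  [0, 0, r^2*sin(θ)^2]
Non-zero Christoffel symbols:
Γ^r_{θ θ} = -r
Γ^r_{φ φ} = -r*sin(θ)^2
Γ^θ_{r θ} = 1/r
Γ^θ_{φ φ} = -sin(2*θ)/2
Γ^φ_{r φ} = 1/r
Γ^φ_{θ φ} = 1/tan(θ)
Ricci tensor: R_{rr} = 0, R_{rθ} = 0, R_{rφ} = 0, R_{θθ} = 0, R_{θφ} = 0, R_{φφ} = 0
All R_{ij} vanish; in 3 dimensions the Riemann tensor is fully determined by the Ricci tensor, so R^i_{jkl} = 0: the metric is flat (curvilinear coordinates on flat space).
True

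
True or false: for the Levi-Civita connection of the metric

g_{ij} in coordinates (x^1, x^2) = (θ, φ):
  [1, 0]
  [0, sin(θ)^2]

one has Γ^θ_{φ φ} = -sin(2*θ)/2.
Γ^θ_{φ φ} = (1/2) g^{θθ} (∂_φ g_{θφ} + ∂_φ g_{θφ} - ∂_θ g_{φφ}) = (1/2)(1)((0) + (0) - (sin(2*θ))) = -sin(2*θ)/2
This equals the proposed value -sin(2*θ)/2.
True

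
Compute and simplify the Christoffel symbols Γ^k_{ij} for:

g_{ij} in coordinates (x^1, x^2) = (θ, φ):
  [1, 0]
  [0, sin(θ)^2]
Using Γ^k_{ij} = (1/2) g^{km} (∂_i g_{mj} + ∂_j g_{mi} - ∂_m g_{ij}); the metric is diagonal, so only the m = k term contributes.
Non-zero symbols (using the symmetry Γ^k_{ij} = Γ^k_{ji}):
Γ^θ_{φ φ} = (1/2) g^{θθ} (∂_φ g_{θφ} + ∂_φ g_{θφ} - ∂_θ g_{φφ}) = (1/2)(1)((0) + (0) - (sin(2*θ))) = -sin(2*θ)/2
Γ^φ_{θ φ} = (1/2) g^{φφ} (∂_θ g_{φφ} + ∂_φ g_{φθ} - ∂_φ g_{θφ}) = (1/2)(1/sin(θ)^2)((sin(2*θ)) + (0) - (0)) = 1/tan(θ)
All other Christoffel symbols are zero.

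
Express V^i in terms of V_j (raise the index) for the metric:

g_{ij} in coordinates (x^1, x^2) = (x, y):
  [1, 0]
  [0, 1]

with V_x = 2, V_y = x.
Inverse metric (diagonal): g^{xx} = 1, g^{yy} = 1
V^i = g^{ij} V_j:
V^x = (1)(2) + (0)(x) = 2
V^y = (0)(2) + (1)(x) = x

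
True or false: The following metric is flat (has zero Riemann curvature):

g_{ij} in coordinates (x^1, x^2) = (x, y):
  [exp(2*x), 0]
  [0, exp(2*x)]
Non-zero Christoffel symbols:
Γ^x_{x x} = 1
Γ^x_{y y} = -1
Γ^y_{x y} = 1
Ricci tensor: R_{xx} = 0, R_{xy} = 0, R_{yy} = 0
All R_{ij} vanish; in 2 dimensions the Riemann tensor is fully determined by the Ricci tensor, so R^i_{jkl} = 0: the metric is flat (curvilinear coordinates on flat space).
True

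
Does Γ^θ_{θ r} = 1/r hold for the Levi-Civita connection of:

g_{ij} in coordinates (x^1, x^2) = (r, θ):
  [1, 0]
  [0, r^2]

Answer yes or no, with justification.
Γ^θ_{θ r} = (1/2) g^{θθ} (∂_θ g_{θr} + ∂_r g_{θθ} - ∂_θ g_{θr}) = (1/2)(1/r^2)((0) + (2*r) - (0)) = 1/r
This equals the proposed value 1/r.
Yes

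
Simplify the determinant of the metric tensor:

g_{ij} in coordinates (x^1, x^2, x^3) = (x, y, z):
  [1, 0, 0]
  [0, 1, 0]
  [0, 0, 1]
Diagonal metric: det(g) = g_{11}·g_{22}·g_{33}
= (1)·(1)·(1)
det(g) = 1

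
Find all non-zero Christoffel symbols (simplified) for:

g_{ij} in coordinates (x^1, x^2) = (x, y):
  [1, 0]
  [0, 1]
Using Γ^k_{ij} = (1/2) g^{km} (∂_i g_{mj} + ∂_j g_{mi} - ∂_m g_{ij}); the metric is diagonal, so only the m = k term contributes.
Every metric component is constant, so all ∂_m g_{ij} = 0 and every Christoffel symbol vanishes.
All Christoffel symbols are zero.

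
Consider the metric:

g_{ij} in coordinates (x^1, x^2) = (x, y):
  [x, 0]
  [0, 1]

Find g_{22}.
With x^1 = x, x^2 = y, g_{22} = g_{yy} is the row-2, column-2 entry of the matrix.
g_{22} = 1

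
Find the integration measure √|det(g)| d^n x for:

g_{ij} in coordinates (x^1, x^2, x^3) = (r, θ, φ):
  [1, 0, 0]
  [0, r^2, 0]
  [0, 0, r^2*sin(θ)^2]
det(g) = r^4*sin(θ)^2
√|det(g)| = r^2*sin(θ) (taking 0 < θ < π so that |sin(θ)| = sin(θ))
Volume element: dV = r^2*sin(θ) dr dθ dφ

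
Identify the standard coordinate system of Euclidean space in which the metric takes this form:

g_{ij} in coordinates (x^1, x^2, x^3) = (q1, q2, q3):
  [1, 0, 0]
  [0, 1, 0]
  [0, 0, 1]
All components are constant and the metric is the identity, i.e. orthonormal rectilinear coordinates.
Cartesian (3D) coordinates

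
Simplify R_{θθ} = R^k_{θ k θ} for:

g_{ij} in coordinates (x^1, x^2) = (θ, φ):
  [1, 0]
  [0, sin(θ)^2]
Non-zero Christoffel symbols (Γ^k_{ij} = Γ^k_{ji}):
Γ^θ_{φ φ} = -sin(2*θ)/2
Γ^φ_{θ φ} = 1/tan(θ)
R^θ_{θ θ θ} = 0 (a repeated index in an antisymmetric pair)
R^φ_{θ φ θ} = ∂_φ Γ^φ_{θ θ} - ∂_θ Γ^φ_{θ φ} + Γ^φ_{φ m} Γ^m_{θ θ} - Γ^φ_{θ m} Γ^m_{θ φ}
  = (0) - (-1/sin(θ)^2) + (0) - (1/tan(θ)^2) = 1
R_{θθ} = R^θ_{θ θ θ} + R^φ_{θ φ θ} = (0) + (1) = 1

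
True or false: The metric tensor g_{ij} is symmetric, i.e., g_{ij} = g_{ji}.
By definition the metric is a symmetric bilinear form, g_{ij} = g_{ji}.
True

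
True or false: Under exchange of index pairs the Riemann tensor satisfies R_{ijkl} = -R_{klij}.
The pair-exchange symmetry has a plus sign: R_{ijkl} = +R_{klij}.
False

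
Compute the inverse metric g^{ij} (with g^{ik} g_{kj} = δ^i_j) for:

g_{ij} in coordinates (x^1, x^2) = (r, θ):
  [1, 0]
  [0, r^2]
The metric is diagonal, so g^{ij} is diagonal with entries 1/g_{ii}: diag(1, 1/(r^2)).
g^{ij}:
  [1, 0]
  [0, 1/r^2]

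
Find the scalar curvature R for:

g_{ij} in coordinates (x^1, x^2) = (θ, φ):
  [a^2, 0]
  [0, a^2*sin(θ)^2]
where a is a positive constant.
Non-zero Christoffel symbols (Γ^k_{ij} = Γ^k_{ji}):
Γ^θ_{φ φ} = -sin(2*θ)/2
Γ^φ_{θ φ} = 1/tan(θ)
Ricci tensor (R_{ij} = R^k_{ikj}): R_{θθ} = 1, R_{θφ} = 0, R_{φφ} = sin(θ)^2
Inverse metric: g^{θθ} = 1/a^2, g^{φφ} = 1/(a^2*sin(θ)^2)
R = g^{ij} R_{ij} = (1/a^2)(1) + (1/(a^2*sin(θ)^2))(sin(θ)^2) = 2/a^2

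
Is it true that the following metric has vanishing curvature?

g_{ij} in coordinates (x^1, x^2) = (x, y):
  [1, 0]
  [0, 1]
All metric components are constant, so every Christoffel symbol vanishes and R^i_{jkl} = 0.
Yes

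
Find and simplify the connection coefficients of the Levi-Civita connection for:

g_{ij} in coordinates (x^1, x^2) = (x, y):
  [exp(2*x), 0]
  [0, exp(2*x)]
Using Γ^k_{ij} = (1/2) g^{km} (∂_i g_{mj} + ∂_j g_{mi} - ∂_m g_{ij}); the metric is diagonal, so only the m = k term contributes.
Non-zero symbols (using the symmetry Γ^k_{ij} = Γ^k_{ji}):
Γ^x_{x x} = (1/2) g^{xx} (∂_x g_{xx} + ∂_x g_{xx} - ∂_x g_{xx}) = (1/2)(exp(-2*x))((2*exp(2*x)) + (2*exp(2*x)) - (2*exp(2*x))) = 1
Γ^x_{y y} = (1/2) g^{xx} (∂_y g_{xy} + ∂_y g_{xy} - ∂_x g_{yy}) = (1/2)(exp(-2*x))((0) + (0) - (2*exp(2*x))) = -1
Γ^y_{x y} = (1/2) g^{yy} (∂_x g_{yy} + ∂_y g_{yx} - ∂_y g_{xy}) = (1/2)(exp(-2*x))((2*exp(2*x)) + (0) - (0)) = 1
All other Christoffel symbols are zero.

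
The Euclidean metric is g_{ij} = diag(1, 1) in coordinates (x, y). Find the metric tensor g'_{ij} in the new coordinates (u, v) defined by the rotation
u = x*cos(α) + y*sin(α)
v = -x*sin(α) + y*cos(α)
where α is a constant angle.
Invert the transformation: x = u*cos(α) - v*sin(α), y = u*sin(α) + v*cos(α)
g'_{ij} = (∂x^k/∂x'^i)(∂x^l/∂x'^j) g_{kl}; with g_{kl} = δ_{kl} this is Σ_k (∂x^k/∂x'^i)(∂x^k/∂x'^j).
Jacobian: ∂x/∂u = cos(α), ∂x/∂v = -sin(α), ∂y/∂u = sin(α), ∂y/∂v = cos(α)
g'_{uu} = (cos(α))(cos(α)) + (sin(α))(sin(α)) = 1
g'_{uv} = (cos(α))(-sin(α)) + (sin(α))(cos(α)) = 0
g'_{vv} = (-sin(α))(-sin(α)) + (cos(α))(cos(α)) = 1
g'_{ij} = diag(1, 1)
The Euclidean metric is invariant under rotations.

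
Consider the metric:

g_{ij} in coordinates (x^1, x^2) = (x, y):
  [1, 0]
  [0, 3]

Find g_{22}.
With x^1 = x, x^2 = y, g_{22} = g_{yy} is the row-2, column-2 entry of the matrix.
g_{22} = 3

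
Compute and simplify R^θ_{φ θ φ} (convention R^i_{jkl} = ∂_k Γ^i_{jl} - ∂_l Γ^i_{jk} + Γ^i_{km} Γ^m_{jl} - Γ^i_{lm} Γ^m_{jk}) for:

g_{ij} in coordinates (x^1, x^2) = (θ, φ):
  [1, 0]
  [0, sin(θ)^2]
Non-zero Christoffel symbols (Γ^k_{ij} = Γ^k_{ji}):
Γ^θ_{φ φ} = -sin(2*θ)/2
Γ^φ_{θ φ} = 1/tan(θ)
R^θ_{φ θ φ} = ∂_θ Γ^θ_{φ φ} - ∂_φ Γ^θ_{φ θ} + Γ^θ_{θ m} Γ^m_{φ φ} - Γ^θ_{φ m} Γ^m_{φ θ}
  = (-cos(2*θ)) - (0) + (0) - (-cos(θ)^2) = sin(θ)^2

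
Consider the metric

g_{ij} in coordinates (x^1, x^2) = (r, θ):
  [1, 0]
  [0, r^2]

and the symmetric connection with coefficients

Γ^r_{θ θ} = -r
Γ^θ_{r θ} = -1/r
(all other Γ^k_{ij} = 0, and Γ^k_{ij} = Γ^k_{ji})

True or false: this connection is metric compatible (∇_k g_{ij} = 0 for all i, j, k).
Using ∇_k g_{ij} = ∂_k g_{ij} - Γ^m_{ki} g_{mj} - Γ^m_{kj} g_{im}:
∇_r g_{θθ} = (2*r) - (-r) - (-r) = 4*r ≠ 0
So the connection is not metric compatible (it is not the Levi-Civita connection).
False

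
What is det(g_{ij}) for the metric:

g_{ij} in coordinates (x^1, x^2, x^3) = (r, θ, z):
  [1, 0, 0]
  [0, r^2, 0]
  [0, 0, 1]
Diagonal metric: det(g) = g_{11}·g_{22}·g_{33}
= (1)·(r^2)·(1)
det(g) = r^2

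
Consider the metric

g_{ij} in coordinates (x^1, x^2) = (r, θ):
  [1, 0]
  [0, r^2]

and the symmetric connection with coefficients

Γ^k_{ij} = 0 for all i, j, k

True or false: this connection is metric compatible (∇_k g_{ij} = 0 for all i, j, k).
Using ∇_k g_{ij} = ∂_k g_{ij} - Γ^m_{ki} g_{mj} - Γ^m_{kj} g_{im}:
∇_r g_{θθ} = (2*r) - (0) - (0) = 2*r ≠ 0
So the connection is not metric compatible (it is not the Levi-Civita connection).
False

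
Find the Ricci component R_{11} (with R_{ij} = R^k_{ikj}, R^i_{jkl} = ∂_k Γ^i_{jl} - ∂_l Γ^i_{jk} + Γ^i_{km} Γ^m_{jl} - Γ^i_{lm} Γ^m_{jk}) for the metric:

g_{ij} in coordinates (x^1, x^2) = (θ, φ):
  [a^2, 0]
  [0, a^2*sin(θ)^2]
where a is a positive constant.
Non-zero Christoffel symbols (Γ^k_{ij} = Γ^k_{ji}):
Γ^θ_{φ φ} = -sin(2*θ)/2
Γ^φ_{θ φ} = 1/tan(θ)
R^θ_{θ θ θ} = 0 (a repeated index in an antisymmetric pair)
R^φ_{θ φ θ} = ∂_φ Γ^φ_{θ θ} - ∂_θ Γ^φ_{θ φ} + Γ^φ_{φ m} Γ^m_{θ θ} - Γ^φ_{θ m} Γ^m_{θ φ}
  = (0) - (-1/sin(θ)^2) + (0) - (1/tan(θ)^2) = 1
R_{θθ} = R^θ_{θ θ θ} + R^φ_{θ φ θ} = (0) + (1) = 1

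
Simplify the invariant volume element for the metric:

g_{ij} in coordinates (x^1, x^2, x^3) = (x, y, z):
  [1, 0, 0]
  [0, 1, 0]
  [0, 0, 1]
det(g) = 1
√|det(g)| = 1
Volume element: dV = 1 dx dy dz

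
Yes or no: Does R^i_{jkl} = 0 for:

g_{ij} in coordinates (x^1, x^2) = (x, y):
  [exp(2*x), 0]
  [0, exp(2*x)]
Non-zero Christoffel symbols:
Γ^x_{x x} = 1
Γ^x_{y y} = -1
Γ^y_{x y} = 1
Ricci tensor: R_{xx} = 0, R_{xy} = 0, R_{yy} = 0
All R_{ij} vanish; in 2 dimensions the Riemann tensor is fully determined by the Ricci tensor, so R^i_{jkl} = 0: the metric is flat (curvilinear coordinates on flat space).
Yes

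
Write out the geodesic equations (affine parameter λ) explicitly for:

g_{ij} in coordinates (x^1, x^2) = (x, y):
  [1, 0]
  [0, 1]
Geodesic equation: d^2x^k/dλ^2 + Γ^k_{ij} (dx^i/dλ)(dx^j/dλ) = 0.
All Christoffel symbols vanish, so the geodesics are straight lines:
d^2x/dλ^2 = 0
d^2y/dλ^2 = 0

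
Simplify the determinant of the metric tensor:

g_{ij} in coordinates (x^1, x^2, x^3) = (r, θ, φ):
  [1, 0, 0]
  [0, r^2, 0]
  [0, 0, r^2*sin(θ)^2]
Diagonal metric: det(g) = g_{11}·g_{22}·g_{33}
= (1)·(r^2)·(r^2*sin(θ)^2)
det(g) = r^4*sin(θ)^2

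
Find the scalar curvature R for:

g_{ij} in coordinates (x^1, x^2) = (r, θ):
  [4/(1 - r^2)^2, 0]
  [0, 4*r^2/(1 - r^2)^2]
Non-zero Christoffel symbols (Γ^k_{ij} = Γ^k_{ji}):
Γ^r_{r r} = 2*r/(1 - r^2)
Γ^r_{θ θ} = (r^3 + r)/(r^2 - 1)
Γ^θ_{r θ} = (-r^2 - 1)/(r^3 - r)
Ricci tensor (R_{ij} = R^k_{ikj}): R_{rr} = -4/(r^2 - 1)^2, R_{rθ} = 0, R_{θθ} = -4*r^2/(r^2 - 1)^2
Inverse metric: g^{rr} = (1 - r^2)^2/4, g^{θθ} = (1 - r^2)^2/(4*r^2)
R = g^{ij} R_{ij} = ((1 - r^2)^2/4)(-4/(r^2 - 1)^2) + ((1 - r^2)^2/(4*r^2))(-4*r^2/(r^2 - 1)^2) = -2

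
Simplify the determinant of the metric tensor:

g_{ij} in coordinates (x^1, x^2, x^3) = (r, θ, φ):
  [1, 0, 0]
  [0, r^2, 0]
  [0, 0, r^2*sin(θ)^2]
Diagonal metric: det(g) = g_{11}·g_{22}·g_{33}
= (1)·(r^2)·(r^2*sin(θ)^2)
det(g) = r^4*sin(θ)^2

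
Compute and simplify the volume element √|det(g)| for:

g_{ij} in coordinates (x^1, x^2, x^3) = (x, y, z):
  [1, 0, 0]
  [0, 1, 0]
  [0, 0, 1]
det(g) = 1
√|det(g)| = 1
Volume element: dV = 1 dx dy dz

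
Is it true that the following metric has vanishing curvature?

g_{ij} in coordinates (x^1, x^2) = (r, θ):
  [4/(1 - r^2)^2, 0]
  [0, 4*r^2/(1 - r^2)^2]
Non-zero Christoffel symbols:
Γ^r_{r r} = 2*r/(1 - r^2)
Γ^r_{θ θ} = (r^3 + r)/(r^2 - 1)
Γ^θ_{r θ} = (-r^2 - 1)/(r^3 - r)
Ricci tensor: R_{rr} = -4/(r^2 - 1)^2, R_{rθ} = 0, R_{θθ} = -4*r^2/(r^2 - 1)^2
The Ricci tensor is non-zero, so the Riemann tensor is non-zero: not flat.
No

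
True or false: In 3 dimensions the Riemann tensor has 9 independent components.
n^2(n^2-1)/12 = 9·8/12 = 6 independent components for n = 3.
False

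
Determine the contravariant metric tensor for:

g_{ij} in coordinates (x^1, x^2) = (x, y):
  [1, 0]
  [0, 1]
The metric is diagonal, so g^{ij} is diagonal with entries 1/g_{ii}: diag(1, 1).
g^{ij}:
  [1, 0]
  [0, 1]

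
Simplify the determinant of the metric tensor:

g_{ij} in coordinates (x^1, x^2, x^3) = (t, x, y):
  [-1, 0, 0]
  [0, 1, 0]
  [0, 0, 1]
Diagonal metric: det(g) = g_{11}·g_{22}·g_{33}
= (-1)·(1)·(1)
det(g) = -1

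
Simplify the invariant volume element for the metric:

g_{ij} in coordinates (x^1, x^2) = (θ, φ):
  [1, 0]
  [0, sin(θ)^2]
det(g) = sin(θ)^2
√|det(g)| = sin(θ) (taking 0 < θ < π so that |sin(θ)| = sin(θ))
Volume element: dV = sin(θ) dθ dφ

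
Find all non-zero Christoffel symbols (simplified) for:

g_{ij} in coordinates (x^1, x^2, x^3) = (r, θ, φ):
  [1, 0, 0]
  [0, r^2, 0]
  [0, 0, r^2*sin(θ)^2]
Using Γ^k_{ij} = (1/2) g^{km} (∂_i g_{mj} + ∂_j g_{mi} - ∂_m g_{ij}); the metric is diagonal, so only the m = k term contributes.
Non-zero symbols (using the symmetry Γ^k_{ij} = Γ^k_{ji}):
Γ^r_{θ θ} = (1/2) g^{rr} (∂_θ g_{rθ} + ∂_θ g_{rθ} - ∂_r g_{θθ}) = (1/2)(1)((0) + (0) - (2*r)) = -r
Γ^r_{φ φ} = (1/2) g^{rr} (∂_φ g_{rφ} + ∂_φ g_{rφ} - ∂_r g_{φφ}) = (1/2)(1)((0) + (0) - (2*r*sin(θ)^2)) = -r*sin(θ)^2
Γ^θ_{r θ} = (1/2) g^{θθ} (∂_r g_{θθ} + ∂_θ g_{θr} - ∂_θ g_{rθ}) = (1/2)(1/r^2)((2*r) + (0) - (0)) = 1/r
Γ^θ_{φ φ} = (1/2) g^{θθ} (∂_φ g_{θφ} + ∂_φ g_{θφ} - ∂_θ g_{φφ}) = (1/2)(1/r^2)((0) + (0) - (r^2*sin(2*θ))) = -sin(2*θ)/2
Γ^φ_{r φ} = (1/2) g^{φφ} (∂_r g_{φφ} + ∂_φ g_{φr} - ∂_φ g_{rφ}) = (1/2)(1/(r^2*sin(θ)^2))((2*r*sin(θ)^2) + (0) - (0)) = 1/r
Γ^φ_{θ φ} = (1/2) g^{φφ} (∂_θ g_{φφ} + ∂_φ g_{φθ} - ∂_φ g_{θφ}) = (1/2)(1/(r^2*sin(θ)^2))((r^2*sin(2*θ)) + (0) - (0)) = 1/tan(θ)
All other Christoffel symbols are zero.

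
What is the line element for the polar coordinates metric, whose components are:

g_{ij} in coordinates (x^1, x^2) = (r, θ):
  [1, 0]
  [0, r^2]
ds^2 = g_{ij} dx^i dx^j; only the non-zero components contribute.
ds^2 = dr^2 + r^2 dθ^2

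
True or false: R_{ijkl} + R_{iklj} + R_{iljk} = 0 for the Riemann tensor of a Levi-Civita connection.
This is the first (algebraic) Bianchi identity.
True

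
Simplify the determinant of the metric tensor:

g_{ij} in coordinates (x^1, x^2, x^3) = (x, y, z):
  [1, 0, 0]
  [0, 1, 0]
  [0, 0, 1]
Diagonal metric: det(g) = g_{11}·g_{22}·g_{33}
= (1)·(1)·(1)
det(g) = 1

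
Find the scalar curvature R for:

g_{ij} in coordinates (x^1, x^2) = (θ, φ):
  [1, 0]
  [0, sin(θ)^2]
Non-zero Christoffel symbols (Γ^k_{ij} = Γ^k_{ji}):
Γ^θ_{φ φ} = -sin(2*θ)/2
Γ^φ_{θ φ} = 1/tan(θ)
Ricci tensor (R_{ij} = R^k_{ikj}): R_{θθ} = 1, R_{θφ} = 0, R_{φφ} = sin(θ)^2
Inverse metric: g^{θθ} = 1, g^{φφ} = 1/sin(θ)^2
R = g^{ij} R_{ij} = (1)(1) + (1/sin(θ)^2)(sin(θ)^2) = 2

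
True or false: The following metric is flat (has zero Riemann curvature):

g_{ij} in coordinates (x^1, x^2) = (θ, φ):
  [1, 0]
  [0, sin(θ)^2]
Non-zero Christoffel symbols:
Γ^θ_{φ φ} = -sin(2*θ)/2
Γ^φ_{θ φ} = 1/tan(θ)
Ricci tensor: R_{θθ} = 1, R_{θφ} = 0, R_{φφ} = sin(θ)^2
The Ricci tensor is non-zero, so the Riemann tensor is non-zero: not flat.
False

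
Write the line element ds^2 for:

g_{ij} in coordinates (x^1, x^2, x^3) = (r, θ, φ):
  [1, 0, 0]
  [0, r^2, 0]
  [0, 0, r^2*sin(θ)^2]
ds^2 = g_{ij} dx^i dx^j; only the non-zero components contribute.
ds^2 = dr^2 + r^2 dθ^2 + r^2*sin(θ)^2 dφ^2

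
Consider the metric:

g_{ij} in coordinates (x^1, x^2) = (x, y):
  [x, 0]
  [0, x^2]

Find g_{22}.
With x^1 = x, x^2 = y, g_{22} = g_{yy} is the row-2, column-2 entry of the matrix.
g_{22} = x^2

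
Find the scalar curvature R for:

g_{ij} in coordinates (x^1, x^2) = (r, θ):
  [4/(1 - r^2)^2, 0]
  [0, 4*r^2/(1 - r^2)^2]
Non-zero Christoffel symbols (Γ^k_{ij} = Γ^k_{ji}):
Γ^r_{r r} = 2*r/(1 - r^2)
Γ^r_{θ θ} = (r^3 + r)/(r^2 - 1)
Γ^θ_{r θ} = (-r^2 - 1)/(r^3 - r)
Ricci tensor (R_{ij} = R^k_{ikj}): R_{rr} = -4/(r^2 - 1)^2, R_{rθ} = 0, R_{θθ} = -4*r^2/(r^2 - 1)^2
Inverse metric: g^{rr} = (1 - r^2)^2/4, g^{θθ} = (1 - r^2)^2/(4*r^2)
R = g^{ij} R_{ij} = ((1 - r^2)^2/4)(-4/(r^2 - 1)^2) + ((1 - r^2)^2/(4*r^2))(-4*r^2/(r^2 - 1)^2) = -2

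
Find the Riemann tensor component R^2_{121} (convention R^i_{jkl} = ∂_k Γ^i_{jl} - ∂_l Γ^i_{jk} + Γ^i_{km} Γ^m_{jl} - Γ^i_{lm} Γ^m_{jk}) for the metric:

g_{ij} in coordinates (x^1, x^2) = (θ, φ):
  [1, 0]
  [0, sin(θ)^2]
Non-zero Christoffel symbols (Γ^k_{ij} = Γ^k_{ji}):
Γ^θ_{φ φ} = -sin(2*θ)/2
Γ^φ_{θ φ} = 1/tan(θ)
R^φ_{θ φ θ} = ∂_φ Γ^φ_{θ θ} - ∂_θ Γ^φ_{θ φ} + Γ^φ_{φ m} Γ^m_{θ θ} - Γ^φ_{θ m} Γ^m_{θ φ}
  = (0) - (-1/sin(θ)^2) + (0) - (1/tan(θ)^2) = 1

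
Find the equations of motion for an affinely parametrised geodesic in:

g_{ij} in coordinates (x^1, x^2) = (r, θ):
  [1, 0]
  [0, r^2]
Geodesic equation: d^2x^k/dλ^2 + Γ^k_{ij} (dx^i/dλ)(dx^j/dλ) = 0.
Non-zero Christoffel symbols:
Γ^r_{θ θ} = -r
Γ^θ_{r θ} = 1/r
Substituting (the symmetric pair Γ^k_{ij}, Γ^k_{ji} combines into a factor 2):
d^2r/dλ^2 - r (dθ/dλ)^2 = 0
d^2θ/dλ^2 + (2/r) (dr/dλ)(dθ/dλ) = 0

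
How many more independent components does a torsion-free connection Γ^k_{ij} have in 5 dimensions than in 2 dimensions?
Independent components in n dimensions: n × n(n+1)/2 = n^2(n+1)/2.
5D: 5 × 15 = 75
2D: 2 × 3 = 6
Difference = 75 - 6 = 69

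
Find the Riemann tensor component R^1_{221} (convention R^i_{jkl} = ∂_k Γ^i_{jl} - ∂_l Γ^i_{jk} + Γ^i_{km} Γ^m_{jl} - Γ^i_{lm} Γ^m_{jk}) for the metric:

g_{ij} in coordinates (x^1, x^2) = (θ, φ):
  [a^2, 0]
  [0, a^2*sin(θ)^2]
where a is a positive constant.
Non-zero Christoffel symbols (Γ^k_{ij} = Γ^k_{ji}):
Γ^θ_{φ φ} = -sin(2*θ)/2
Γ^φ_{θ φ} = 1/tan(θ)
R^θ_{φ φ θ} = ∂_φ Γ^θ_{φ θ} - ∂_θ Γ^θ_{φ φ} + Γ^θ_{φ m} Γ^m_{φ θ} - Γ^θ_{θ m} Γ^m_{φ φ}
  = (0) - (-cos(2*θ)) + (-cos(θ)^2) - (0) = -sin(θ)^2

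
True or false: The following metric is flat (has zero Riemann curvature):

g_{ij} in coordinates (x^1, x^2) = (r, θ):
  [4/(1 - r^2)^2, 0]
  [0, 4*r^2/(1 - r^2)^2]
Non-zero Christoffel symbols:
Γ^r_{r r} = 2*r/(1 - r^2)
Γ^r_{θ θ} = (r^3 + r)/(r^2 - 1)
Γ^θ_{r θ} = (-r^2 - 1)/(r^3 - r)
Ricci tensor: R_{rr} = -4/(r^2 - 1)^2, R_{rθ} = 0, R_{θθ} = -4*r^2/(r^2 - 1)^2
The Ricci tensor is non-zero, so the Riemann tensor is non-zero: not flat.
False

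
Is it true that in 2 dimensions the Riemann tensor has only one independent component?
The number of independent components is n^2(n^2-1)/12 = 4·3/12 = 1 for n = 2 (e.g. R_{1212}).
Yes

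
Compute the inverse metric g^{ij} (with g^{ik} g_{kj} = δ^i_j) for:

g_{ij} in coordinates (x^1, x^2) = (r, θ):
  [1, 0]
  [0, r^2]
The metric is diagonal, so g^{ij} is diagonal with entries 1/g_{ii}: diag(1, 1/(r^2)).
g^{ij}:
  [1, 0]
  [0, 1/r^2]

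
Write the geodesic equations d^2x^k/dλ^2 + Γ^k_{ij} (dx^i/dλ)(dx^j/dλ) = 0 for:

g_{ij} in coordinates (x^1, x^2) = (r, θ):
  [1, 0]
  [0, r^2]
Geodesic equation: d^2x^k/dλ^2 + Γ^k_{ij} (dx^i/dλ)(dx^j/dλ) = 0.
Non-zero Christoffel symbols:
Γ^r_{θ θ} = -r
Γ^θ_{r θ} = 1/r
Substituting (the symmetric pair Γ^k_{ij}, Γ^k_{ji} combines into a factor 2):
d^2r/dλ^2 - r (dθ/dλ)^2 = 0
d^2θ/dλ^2 + (2/r) (dr/dλ)(dθ/dλ) = 0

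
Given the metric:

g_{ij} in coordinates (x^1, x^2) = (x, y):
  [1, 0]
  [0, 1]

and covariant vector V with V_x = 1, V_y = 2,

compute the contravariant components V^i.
Inverse metric (diagonal): g^{xx} = 1, g^{yy} = 1
V^i = g^{ij} V_j:
V^x = (1)(1) + (0)(2) = 1
V^y = (0)(1) + (1)(2) = 2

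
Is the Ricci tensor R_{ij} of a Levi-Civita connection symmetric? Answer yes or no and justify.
R_{ij} = R^k_{ikj}; the pair symmetry R_{kilj} = R_{ljki} gives R_{ij} = R_{ji}.
Yes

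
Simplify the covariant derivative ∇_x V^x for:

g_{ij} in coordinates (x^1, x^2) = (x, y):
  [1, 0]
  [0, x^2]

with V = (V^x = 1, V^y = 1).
Non-zero Christoffel symbols:
Γ^x_{y y} = -x
Γ^y_{x y} = 1/x
∇_x V^x = ∂_x V^x + Γ^x_{x j} V^j
  = (0) + (0)(1) + (0)(1)
  = 0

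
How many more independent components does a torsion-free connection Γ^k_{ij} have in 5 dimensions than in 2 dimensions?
Independent components in n dimensions: n × n(n+1)/2 = n^2(n+1)/2.
5D: 5 × 15 = 75
2D: 2 × 3 = 6
Difference = 75 - 6 = 69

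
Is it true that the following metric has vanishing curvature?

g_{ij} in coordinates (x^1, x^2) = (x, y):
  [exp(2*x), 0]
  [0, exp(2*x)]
Non-zero Christoffel symbols:
Γ^x_{x x} = 1
Γ^x_{y y} = -1
Γ^y_{x y} = 1
Ricci tensor: R_{xx} = 0, R_{xy} = 0, R_{yy} = 0
All R_{ij} vanish; in 2 dimensions the Riemann tensor is fully determined by the Ricci tensor, so R^i_{jkl} = 0: the metric is flat (curvilinear coordinates on flat space).
Yes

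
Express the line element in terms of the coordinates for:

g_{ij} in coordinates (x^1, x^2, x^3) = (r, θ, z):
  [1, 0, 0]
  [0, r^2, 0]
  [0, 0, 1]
ds^2 = g_{ij} dx^i dx^j; only the non-zero components contribute.
ds^2 = dr^2 + r^2 dθ^2 + dz^2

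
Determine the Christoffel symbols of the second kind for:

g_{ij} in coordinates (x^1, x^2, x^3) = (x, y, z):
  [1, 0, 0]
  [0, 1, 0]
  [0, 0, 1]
Using Γ^k_{ij} = (1/2) g^{km} (∂_i g_{mj} + ∂_j g_{mi} - ∂_m g_{ij}); the metric is diagonal, so only the m = k term contributes.
Every metric component is constant, so all ∂_m g_{ij} = 0 and every Christoffel symbol vanishes.
All Christoffel symbols are zero.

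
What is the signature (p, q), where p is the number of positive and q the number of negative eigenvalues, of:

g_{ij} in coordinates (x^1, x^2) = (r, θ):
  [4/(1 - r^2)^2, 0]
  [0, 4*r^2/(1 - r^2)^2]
The metric is diagonal, so its eigenvalues are the diagonal entries: 4/(1 - r^2)^2, 4*r^2/(1 - r^2)^2 (at a generic point, where coordinate-dependent entries are positive).
2 positive, 0 negative.
(2, 0) - Riemannian (positive definite)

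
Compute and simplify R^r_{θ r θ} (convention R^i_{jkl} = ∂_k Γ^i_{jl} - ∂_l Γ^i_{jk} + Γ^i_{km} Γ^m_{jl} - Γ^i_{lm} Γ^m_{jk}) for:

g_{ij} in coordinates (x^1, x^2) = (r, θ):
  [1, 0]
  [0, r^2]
Non-zero Christoffel symbols (Γ^k_{ij} = Γ^k_{ji}):
Γ^r_{θ θ} = -r
Γ^θ_{r θ} = 1/r
R^r_{θ r θ} = ∂_r Γ^r_{θ θ} - ∂_θ Γ^r_{θ r} + Γ^r_{r m} Γ^m_{θ θ} - Γ^r_{θ m} Γ^m_{θ r}
  = (-1) - (0) + (0) - (-1) = 0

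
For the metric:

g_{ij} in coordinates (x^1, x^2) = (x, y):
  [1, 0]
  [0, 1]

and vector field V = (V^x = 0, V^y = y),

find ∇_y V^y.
All Christoffel symbols are zero.
∇_y V^y = ∂_y V^y + Γ^y_{y j} V^j
  = (1) + (0)(0) + (0)(y)
  = 1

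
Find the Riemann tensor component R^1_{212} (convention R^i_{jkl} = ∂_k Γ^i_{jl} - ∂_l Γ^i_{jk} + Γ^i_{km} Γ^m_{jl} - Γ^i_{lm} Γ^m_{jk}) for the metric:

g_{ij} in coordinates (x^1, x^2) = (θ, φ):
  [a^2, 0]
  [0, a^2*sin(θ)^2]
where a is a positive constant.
Non-zero Christoffel symbols (Γ^k_{ij} = Γ^k_{ji}):
Γ^θ_{φ φ} = -sin(2*θ)/2
Γ^φ_{θ φ} = 1/tan(θ)
R^θ_{φ θ φ} = ∂_θ Γ^θ_{φ φ} - ∂_φ Γ^θ_{φ θ} + Γ^θ_{θ m} Γ^m_{φ φ} - Γ^θ_{φ m} Γ^m_{φ θ}
  = (-cos(2*θ)) - (0) + (0) - (-cos(θ)^2) = sin(θ)^2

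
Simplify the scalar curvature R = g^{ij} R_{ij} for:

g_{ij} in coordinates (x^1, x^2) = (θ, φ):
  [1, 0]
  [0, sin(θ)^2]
Non-zero Christoffel symbols (Γ^k_{ij} = Γ^k_{ji}):
Γ^θ_{φ φ} = -sin(2*θ)/2
Γ^φ_{θ φ} = 1/tan(θ)
Ricci tensor (R_{ij} = R^k_{ikj}): R_{θθ} = 1, R_{θφ} = 0, R_{φφ} = sin(θ)^2
Inverse metric: g^{θθ} = 1, g^{φφ} = 1/sin(θ)^2
R = g^{ij} R_{ij} = (1)(1) + (1/sin(θ)^2)(sin(θ)^2) = 2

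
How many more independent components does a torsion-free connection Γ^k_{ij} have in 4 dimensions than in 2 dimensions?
Independent components in n dimensions: n × n(n+1)/2 = n^2(n+1)/2.
4D: 4 × 10 = 40
2D: 2 × 3 = 6
Difference = 40 - 6 = 34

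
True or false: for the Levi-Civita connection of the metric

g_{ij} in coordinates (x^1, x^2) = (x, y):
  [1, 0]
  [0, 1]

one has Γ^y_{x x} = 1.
Γ^y_{x x} = (1/2) g^{yy} (∂_x g_{yx} + ∂_x g_{yx} - ∂_y g_{xx}) = (1/2)(1)((0) + (0) - (0)) = 0
This differs from the proposed value 1.
False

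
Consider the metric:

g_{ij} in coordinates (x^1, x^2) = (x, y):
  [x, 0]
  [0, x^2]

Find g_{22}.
With x^1 = x, x^2 = y, g_{22} = g_{yy} is the row-2, column-2 entry of the matrix.
g_{22} = x^2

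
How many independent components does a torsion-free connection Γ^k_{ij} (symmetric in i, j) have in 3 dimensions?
Γ^k_{ij} has n choices for the upper index and n(n+1)/2 independent symmetric lower index pairs.
Total = 3 × 3×4/2 = 3 × 6 = 18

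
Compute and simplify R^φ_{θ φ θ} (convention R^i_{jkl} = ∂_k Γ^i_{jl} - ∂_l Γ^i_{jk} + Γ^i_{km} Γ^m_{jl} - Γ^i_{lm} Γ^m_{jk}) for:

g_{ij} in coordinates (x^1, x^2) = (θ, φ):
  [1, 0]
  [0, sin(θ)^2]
Non-zero Christoffel symbols (Γ^k_{ij} = Γ^k_{ji}):
Γ^θ_{φ φ} = -sin(2*θ)/2
Γ^φ_{θ φ} = 1/tan(θ)
R^φ_{θ φ θ} = ∂_φ Γ^φ_{θ θ} - ∂_θ Γ^φ_{θ φ} + Γ^φ_{φ m} Γ^m_{θ θ} - Γ^φ_{θ m} Γ^m_{θ φ}
  = (0) - (-1/sin(θ)^2) + (0) - (1/tan(θ)^2) = 1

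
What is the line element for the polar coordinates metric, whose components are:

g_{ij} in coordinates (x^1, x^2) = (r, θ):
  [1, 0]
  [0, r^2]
ds^2 = g_{ij} dx^i dx^j; only the non-zero components contribute.
ds^2 = dr^2 + r^2 dθ^2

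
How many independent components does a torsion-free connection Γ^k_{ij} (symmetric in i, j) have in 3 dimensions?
Γ^k_{ij} has n choices for the upper index and n(n+1)/2 independent symmetric lower index pairs.
Total = 3 × 3×4/2 = 3 × 6 = 18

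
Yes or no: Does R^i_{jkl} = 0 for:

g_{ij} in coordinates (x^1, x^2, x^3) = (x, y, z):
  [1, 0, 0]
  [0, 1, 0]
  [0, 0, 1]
All metric components are constant, so every Christoffel symbol vanishes and R^i_{jkl} = 0.
Yes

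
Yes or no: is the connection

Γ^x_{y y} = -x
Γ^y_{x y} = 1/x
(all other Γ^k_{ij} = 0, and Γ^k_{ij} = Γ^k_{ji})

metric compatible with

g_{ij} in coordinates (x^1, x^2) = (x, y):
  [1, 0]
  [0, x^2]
Using ∇_k g_{ij} = ∂_k g_{ij} - Γ^m_{ki} g_{mj} - Γ^m_{kj} g_{im}:
e.g. ∇_x g_{yy} = (2*x) - (x) - (x) = 0
Every component ∇_k g_{ij} vanishes: the connection is metric compatible.
Yes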